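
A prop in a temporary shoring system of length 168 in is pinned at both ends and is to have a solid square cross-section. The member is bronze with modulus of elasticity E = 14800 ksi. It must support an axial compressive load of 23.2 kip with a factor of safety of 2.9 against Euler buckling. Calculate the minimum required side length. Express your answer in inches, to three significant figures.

Required P_cr = n·P = 2.9 × 23.2 = 67.28 kip
L_e = K·L = 1 × 168 = 168.0 in
Required I = P_cr·L_e²/(π²E) = 6.728×10^4 × 168.0² / (π² × 1.48×10^7) = 13.00 in⁴
Solid square: I = a⁴/12  ⇒  a = (12I)^(1/4) = (12×13.00)^(1/4) = 3.53 in

a ≈ 3.53 in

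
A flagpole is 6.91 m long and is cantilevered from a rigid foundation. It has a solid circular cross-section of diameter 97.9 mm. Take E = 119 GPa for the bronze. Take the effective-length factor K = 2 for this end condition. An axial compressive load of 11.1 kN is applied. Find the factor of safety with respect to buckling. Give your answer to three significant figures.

n ≈ 2.50

I = πd⁴/64 = π×97.9⁴/64 = 4.509×10^6 mm⁴
I = 4.509×10^6 mm⁴ = 4.509×10^-6 m⁴
Effective length L_e = K·L = 2 × 6.91 = 13.82 m
P_cr = π²EI / L_e² = π² × 119×10⁹ × 4.509×10^-6 / 13.82² = 2.773×10^4 N
Factor of safety n = P_cr / P = 27.729 / 11.1 = 2.50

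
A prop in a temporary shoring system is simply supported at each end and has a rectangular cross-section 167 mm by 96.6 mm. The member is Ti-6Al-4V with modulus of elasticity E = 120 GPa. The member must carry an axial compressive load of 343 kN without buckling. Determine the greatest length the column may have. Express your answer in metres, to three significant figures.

Buckling occurs about the weak axis: I_min = h·b³/12 with b = 96.6 mm (the shorter side).
I_min = 167×96.6³/12 = 1.254×10^7 mm⁴
I = 1.254×10^-5 m⁴
At the buckling limit P_cr = P = 3.430×10^5 N
From P_cr = π²EI/(K·L)²:  L = (1/K)·√(π²EI/P_cr) = (1/1)·√(π²×1.20×10^11×1.254×10^-5/3.430×10^5)
L = 6.58 m

L_max ≈ 6.58 m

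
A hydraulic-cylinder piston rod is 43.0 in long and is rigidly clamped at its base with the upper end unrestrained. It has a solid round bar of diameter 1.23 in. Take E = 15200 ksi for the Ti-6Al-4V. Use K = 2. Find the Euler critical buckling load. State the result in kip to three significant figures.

P_cr ≈ 2.28 kip

I = πd⁴/64 = π×1.23⁴/64 = 0.1124 in⁴
Effective length L_e = K·L = 2 × 43.0 = 86.00 in
P_cr = π²EI / L_e² = π² × 15200×10³ × 0.1124 / 86.00² = 2.279×10^3 lb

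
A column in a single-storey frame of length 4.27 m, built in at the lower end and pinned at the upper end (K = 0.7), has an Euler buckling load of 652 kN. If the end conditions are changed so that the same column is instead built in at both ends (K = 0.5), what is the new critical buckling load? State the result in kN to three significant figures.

P_cr ≈ 1280 kN

P_cr ∝ 1/K², so P_cr,new = P_cr,old × (K_old/K_new)² = 652 × (0.7/0.5)²
= 652 × 1.960 = 1280 kN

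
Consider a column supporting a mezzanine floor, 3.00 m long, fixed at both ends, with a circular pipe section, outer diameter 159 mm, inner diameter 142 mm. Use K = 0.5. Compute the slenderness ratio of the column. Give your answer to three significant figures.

d_o = 159 mm, d_i = 142 mm
I = π(d_o⁴ − d_i⁴)/64 = π(159⁴ − 142.0⁴)/64 = 1.141×10^7 mm⁴
A = 4.019×10^3 mm²;  r_min = √(I/A) = √(1.141×10^7/4.019×10^3) = 53.29 mm
L_e = K·L = 0.5 × 3.00 m = 1.500 m = 1500.0 mm
λ = L_e / r_min = 1500.0 / 53.29 = 28.1

λ ≈ 28.1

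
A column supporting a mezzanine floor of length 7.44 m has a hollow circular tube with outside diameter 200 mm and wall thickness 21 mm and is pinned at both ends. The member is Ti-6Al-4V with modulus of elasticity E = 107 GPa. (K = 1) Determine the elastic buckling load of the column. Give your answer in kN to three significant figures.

Inner diameter d_i = 200 − 2×21 = 158.0 mm
I = π(d_o⁴ − d_i⁴)/64 = π(200⁴ − 158.0⁴)/64 = 4.795×10^7 mm⁴
I = 4.795×10^7 mm⁴ = 4.795×10^-5 m⁴
Effective length L_e = K·L = 1 × 7.44 = 7.440 m
P_cr = π²EI / L_e² = π² × 107×10⁹ × 4.795×10^-5 / 7.440² = 9.148×10^5 N

P_cr ≈ 915 kN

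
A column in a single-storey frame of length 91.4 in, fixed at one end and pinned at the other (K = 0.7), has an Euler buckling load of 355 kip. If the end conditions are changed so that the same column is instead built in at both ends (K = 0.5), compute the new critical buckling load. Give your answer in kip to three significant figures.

P_cr ≈ 696 kip

P_cr ∝ 1/K², so P_cr,new = P_cr,old × (K_old/K_new)² = 355 × (0.7/0.5)²
= 355 × 1.960 = 696 kip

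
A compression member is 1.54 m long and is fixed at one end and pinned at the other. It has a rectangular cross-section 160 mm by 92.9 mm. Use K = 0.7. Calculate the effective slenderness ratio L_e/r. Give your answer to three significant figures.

For a rectangle r_min = b/√12 = 92.9/√12 = 26.82 mm
L_e = K·L = 0.7 × 1.54 m = 1.078 m = 1078.0 mm
λ = L_e / r_min = 1078.0 / 26.82 = 40.2

λ ≈ 40.2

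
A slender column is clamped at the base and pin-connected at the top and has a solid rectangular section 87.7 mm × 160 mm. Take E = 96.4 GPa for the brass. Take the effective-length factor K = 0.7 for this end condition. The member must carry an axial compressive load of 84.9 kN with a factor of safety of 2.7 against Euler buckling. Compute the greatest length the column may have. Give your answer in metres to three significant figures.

Buckling occurs about the weak axis: I_min = h·b³/12 with b = 87.7 mm (the shorter side).
I_min = 160×87.7³/12 = 8.994×10^6 mm⁴
I = 8.994×10^-6 m⁴
Required critical load P_cr = n·P = 2.7 × 84.9 = 229.2 kN = 2.292×10^5 N
From P_cr = π²EI/(K·L)²:  L = (1/K)·√(π²EI/P_cr) = (1/0.7)·√(π²×9.64×10^10×8.994×10^-6/2.292×10^5)
L = 8.73 m

L_max ≈ 8.73 m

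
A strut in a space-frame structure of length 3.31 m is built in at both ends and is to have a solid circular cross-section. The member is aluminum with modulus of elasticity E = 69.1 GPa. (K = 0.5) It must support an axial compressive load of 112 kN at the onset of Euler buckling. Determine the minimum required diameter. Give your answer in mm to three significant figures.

L_e = K·L = 0.5 × 3.31 = 1.655 m
Required I = P_cr·L_e²/(π²E) = 1.120×10^5 × 1.655² / (π² × 6.91×10^10) = 4.498×10^-7 m⁴
I_req = 4.498×10^5 mm⁴
Solid circle: I = πd⁴/64  ⇒  d = (64I/π)^(1/4) = (64×4.498×10^5/π)^(1/4) = 55.0 mm

d ≈ 55.0 mm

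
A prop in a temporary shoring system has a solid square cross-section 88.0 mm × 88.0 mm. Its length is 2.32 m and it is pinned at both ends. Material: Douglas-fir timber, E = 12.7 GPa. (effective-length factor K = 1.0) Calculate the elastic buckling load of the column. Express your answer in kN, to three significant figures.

P_cr ≈ 116 kN

I = a⁴/12 = 88.0⁴/12 = 4.997×10^6 mm⁴
I = 4.997×10^6 mm⁴ = 4.997×10^-6 m⁴
Effective length L_e = K·L = 1 × 2.32 = 2.320 m
P_cr = π²EI / L_e² = π² × 12.7×10⁹ × 4.997×10^-6 / 2.320² = 1.164×10^5 N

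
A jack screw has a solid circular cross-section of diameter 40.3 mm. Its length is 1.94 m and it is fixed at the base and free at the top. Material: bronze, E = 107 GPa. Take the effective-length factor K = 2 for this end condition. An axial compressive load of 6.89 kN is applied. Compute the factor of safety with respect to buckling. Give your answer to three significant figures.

I = πd⁴/64 = π×40.3⁴/64 = 1.295×10^5 mm⁴
I = 1.295×10^5 mm⁴ = 1.295×10^-7 m⁴
Effective length L_e = K·L = 2 × 1.94 = 3.880 m
P_cr = π²EI / L_e² = π² × 107×10⁹ × 1.295×10^-7 / 3.880² = 9.083×10^3 N
Factor of safety n = P_cr / P = 9.0826 / 6.89 = 1.32

n ≈ 1.32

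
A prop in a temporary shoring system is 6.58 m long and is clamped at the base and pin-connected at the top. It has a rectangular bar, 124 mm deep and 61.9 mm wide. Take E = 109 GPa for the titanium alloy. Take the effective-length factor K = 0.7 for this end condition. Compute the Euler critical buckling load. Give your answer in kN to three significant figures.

P_cr ≈ 124 kN

Buckling occurs about the weak axis: I_min = h·b³/12 with b = 61.9 mm (the shorter side).
I_min = 124×61.9³/12 = 2.451×10^6 mm⁴
I = 2.451×10^6 mm⁴ = 2.451×10^-6 m⁴
Effective length L_e = K·L = 0.7 × 6.58 = 4.606 m
P_cr = π²EI / L_e² = π² × 109×10⁹ × 2.451×10^-6 / 4.606² = 1.243×10^5 N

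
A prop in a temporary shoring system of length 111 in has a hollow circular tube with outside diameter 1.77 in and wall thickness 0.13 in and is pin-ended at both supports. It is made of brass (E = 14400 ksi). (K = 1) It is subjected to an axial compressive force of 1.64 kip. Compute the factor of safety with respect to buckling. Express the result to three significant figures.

Inner diameter d_i = 1.77 − 2×0.13 = 1.510 in
I = π(d_o⁴ − d_i⁴)/64 = π(1.77⁴ − 1.510⁴)/64 = 0.2266 in⁴
Effective length L_e = K·L = 1 × 111 = 111.0 in
P_cr = π²EI / L_e² = π² × 14400×10³ × 0.2266 / 111.0² = 2.614×10^3 lb
Factor of safety n = P_cr / P = 2.6138 / 1.64 = 1.59

n ≈ 1.59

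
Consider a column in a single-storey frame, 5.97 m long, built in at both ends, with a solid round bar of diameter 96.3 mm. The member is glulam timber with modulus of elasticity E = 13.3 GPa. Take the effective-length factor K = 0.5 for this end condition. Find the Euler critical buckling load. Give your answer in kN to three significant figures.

I = πd⁴/64 = π×96.3⁴/64 = 4.222×10^6 mm⁴
I = 4.222×10^6 mm⁴ = 4.222×10^-6 m⁴
Effective length L_e = K·L = 0.5 × 5.97 = 2.985 m
P_cr = π²EI / L_e² = π² × 13.3×10⁹ × 4.222×10^-6 / 2.985² = 6.219×10^4 N

P_cr ≈ 62.2 kN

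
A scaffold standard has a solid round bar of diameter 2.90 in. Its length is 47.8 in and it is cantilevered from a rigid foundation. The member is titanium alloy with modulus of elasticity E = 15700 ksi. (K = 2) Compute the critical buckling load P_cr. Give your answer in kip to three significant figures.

I = πd⁴/64 = π×2.90⁴/64 = 3.472 in⁴
Effective length L_e = K·L = 2 × 47.8 = 95.60 in
P_cr = π²EI / L_e² = π² × 15700×10³ × 3.472 / 95.60² = 5.886×10^4 lb

P_cr ≈ 58.9 kip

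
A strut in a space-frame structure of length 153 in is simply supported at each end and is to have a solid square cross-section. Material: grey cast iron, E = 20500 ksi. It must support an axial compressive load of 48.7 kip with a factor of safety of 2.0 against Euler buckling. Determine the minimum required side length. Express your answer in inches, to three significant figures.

Required P_cr = n·P = 2.0 × 48.7 = 97.40 kip
L_e = K·L = 1 × 153 = 153.0 in
Required I = P_cr·L_e²/(π²E) = 9.740×10^4 × 153.0² / (π² × 2.05×10^7) = 11.27 in⁴
Solid square: I = a⁴/12  ⇒  a = (12I)^(1/4) = (12×11.27)^(1/4) = 3.41 in

a ≈ 3.41 in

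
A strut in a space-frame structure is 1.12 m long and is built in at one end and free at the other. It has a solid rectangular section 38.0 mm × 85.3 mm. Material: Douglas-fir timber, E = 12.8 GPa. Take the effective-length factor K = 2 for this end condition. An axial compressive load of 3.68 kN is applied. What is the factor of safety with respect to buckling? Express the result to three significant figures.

n ≈ 2.67

Buckling occurs about the weak axis: I_min = h·b³/12 with b = 38.0 mm (the shorter side).
I_min = 85.3×38.0³/12 = 3.900×10^5 mm⁴
I = 3.900×10^5 mm⁴ = 3.900×10^-7 m⁴
Effective length L_e = K·L = 2 × 1.12 = 2.240 m
P_cr = π²EI / L_e² = π² × 12.8×10⁹ × 3.900×10^-7 / 2.240² = 9.820×10^3 N
Factor of safety n = P_cr / P = 9.8205 / 3.68 = 2.67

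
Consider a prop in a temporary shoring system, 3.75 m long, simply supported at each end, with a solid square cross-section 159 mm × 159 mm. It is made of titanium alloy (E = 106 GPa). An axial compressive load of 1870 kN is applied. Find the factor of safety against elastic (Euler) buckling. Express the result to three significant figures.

I = a⁴/12 = 159⁴/12 = 5.326×10^7 mm⁴
I = 5.326×10^7 mm⁴ = 5.326×10^-5 m⁴
Effective length L_e = K·L = 1 × 3.75 = 3.750 m
P_cr = π²EI / L_e² = π² × 106×10⁹ × 5.326×10^-5 / 3.750² = 3.962×10^6 N
Factor of safety n = P_cr / P = 3962.3 / 1870 = 2.12

n ≈ 2.12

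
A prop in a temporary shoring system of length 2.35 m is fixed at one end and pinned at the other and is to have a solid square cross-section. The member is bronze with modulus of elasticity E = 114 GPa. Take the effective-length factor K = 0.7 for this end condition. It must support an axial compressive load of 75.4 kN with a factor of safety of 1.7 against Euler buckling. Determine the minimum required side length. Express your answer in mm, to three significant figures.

Required P_cr = n·P = 1.7 × 75.4 = 128.2 kN
L_e = K·L = 0.7 × 2.35 = 1.645 m
Required I = P_cr·L_e²/(π²E) = 1.282×10^5 × 1.645² / (π² × 1.14×10^11) = 3.083×10^-7 m⁴
I_req = 3.083×10^5 mm⁴
Solid square: I = a⁴/12  ⇒  a = (12I)^(1/4) = (12×3.083×10^5)^(1/4) = 43.9 mm

a ≈ 43.9 mm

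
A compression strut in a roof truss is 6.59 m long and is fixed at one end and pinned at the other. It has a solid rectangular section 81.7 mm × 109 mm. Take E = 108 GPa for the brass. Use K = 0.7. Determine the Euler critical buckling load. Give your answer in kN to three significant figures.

P_cr ≈ 248 kN

Buckling occurs about the weak axis: I_min = h·b³/12 with b = 81.7 mm (the shorter side).
I_min = 109×81.7³/12 = 4.953×10^6 mm⁴
I = 4.953×10^6 mm⁴ = 4.953×10^-6 m⁴
Effective length L_e = K·L = 0.7 × 6.59 = 4.613 m
P_cr = π²EI / L_e² = π² × 108×10⁹ × 4.953×10^-6 / 4.613² = 2.481×10^5 N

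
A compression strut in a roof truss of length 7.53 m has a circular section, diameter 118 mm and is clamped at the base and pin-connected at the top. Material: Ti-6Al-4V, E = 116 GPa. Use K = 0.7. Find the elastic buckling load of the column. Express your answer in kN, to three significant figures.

P_cr ≈ 392 kN

I = πd⁴/64 = π×118⁴/64 = 9.517×10^6 mm⁴
I = 9.517×10^6 mm⁴ = 9.517×10^-6 m⁴
Effective length L_e = K·L = 0.7 × 7.53 = 5.271 m
P_cr = π²EI / L_e² = π² × 116×10⁹ × 9.517×10^-6 / 5.271² = 3.922×10^5 N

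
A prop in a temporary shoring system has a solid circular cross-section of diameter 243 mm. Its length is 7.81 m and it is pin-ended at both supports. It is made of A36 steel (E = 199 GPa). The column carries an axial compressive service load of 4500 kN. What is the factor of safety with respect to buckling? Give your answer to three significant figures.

n ≈ 1.22

I = πd⁴/64 = π×243⁴/64 = 1.712×10^8 mm⁴
I = 1.712×10^8 mm⁴ = 1.712×10^-4 m⁴
Effective length L_e = K·L = 1 × 7.81 = 7.810 m
P_cr = π²EI / L_e² = π² × 199×10⁹ × 1.712×10^-4 / 7.810² = 5.511×10^6 N
Factor of safety n = P_cr / P = 5511.2 / 4500 = 1.22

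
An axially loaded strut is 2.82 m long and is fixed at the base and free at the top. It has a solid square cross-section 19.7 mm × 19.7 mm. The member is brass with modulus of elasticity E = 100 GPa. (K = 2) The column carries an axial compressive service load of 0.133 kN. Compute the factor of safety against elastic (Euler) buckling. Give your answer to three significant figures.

I = a⁴/12 = 19.7⁴/12 = 1.255×10^4 mm⁴
I = 1.255×10^4 mm⁴ = 1.255×10^-8 m⁴
Effective length L_e = K·L = 2 × 2.82 = 5.640 m
P_cr = π²EI / L_e² = π² × 100×10⁹ × 1.255×10^-8 / 5.640² = 389.4 N
Factor of safety n = P_cr / P = 0.38943 / 0.133 = 2.93

n ≈ 2.93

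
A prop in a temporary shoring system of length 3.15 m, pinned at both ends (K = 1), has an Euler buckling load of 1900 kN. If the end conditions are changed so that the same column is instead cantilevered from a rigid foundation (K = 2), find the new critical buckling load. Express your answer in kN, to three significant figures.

P_cr ≈ 475 kN

P_cr ∝ 1/K², so P_cr,new = P_cr,old × (K_old/K_new)² = 1900 × (1/2)²
= 1900 × 0.2500 = 475 kN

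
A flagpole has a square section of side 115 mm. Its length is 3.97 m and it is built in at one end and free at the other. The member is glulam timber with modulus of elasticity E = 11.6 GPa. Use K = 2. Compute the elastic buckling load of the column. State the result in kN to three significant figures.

I = a⁴/12 = 115⁴/12 = 1.458×10^7 mm⁴
I = 1.458×10^7 mm⁴ = 1.458×10^-5 m⁴
Effective length L_e = K·L = 2 × 3.97 = 7.940 m
P_cr = π²EI / L_e² = π² × 11.6×10⁹ × 1.458×10^-5 / 7.940² = 2.647×10^4 N

P_cr ≈ 26.5 kN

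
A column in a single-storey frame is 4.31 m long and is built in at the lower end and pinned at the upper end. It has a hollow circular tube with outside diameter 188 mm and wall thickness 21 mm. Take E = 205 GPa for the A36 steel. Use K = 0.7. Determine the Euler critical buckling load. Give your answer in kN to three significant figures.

Inner diameter d_i = 188 − 2×21 = 146.0 mm
I = π(d_o⁴ − d_i⁴)/64 = π(188⁴ − 146.0⁴)/64 = 3.902×10^7 mm⁴
I = 3.902×10^7 mm⁴ = 3.902×10^-5 m⁴
Effective length L_e = K·L = 0.7 × 4.31 = 3.017 m
P_cr = π²EI / L_e² = π² × 205×10⁹ × 3.902×10^-5 / 3.017² = 8.673×10^6 N

P_cr ≈ 8670 kN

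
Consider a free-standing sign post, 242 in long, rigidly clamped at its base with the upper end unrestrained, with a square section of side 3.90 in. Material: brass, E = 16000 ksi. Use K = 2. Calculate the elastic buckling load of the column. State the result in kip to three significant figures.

P_cr ≈ 13.0 kip

I = a⁴/12 = 3.90⁴/12 = 19.28 in⁴
Effective length L_e = K·L = 2 × 242 = 484.0 in
P_cr = π²EI / L_e² = π² × 16000×10³ × 19.28 / 484.0² = 1.300×10^4 lb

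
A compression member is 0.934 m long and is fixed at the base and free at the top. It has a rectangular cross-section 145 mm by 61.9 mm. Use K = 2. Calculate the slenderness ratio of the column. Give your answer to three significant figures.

λ ≈ 105

For a rectangle r_min = b/√12 = 61.9/√12 = 17.87 mm
L_e = K·L = 2 × 0.934 m = 1.868 m = 1868.0 mm
λ = L_e / r_min = 1868.0 / 17.87 = 105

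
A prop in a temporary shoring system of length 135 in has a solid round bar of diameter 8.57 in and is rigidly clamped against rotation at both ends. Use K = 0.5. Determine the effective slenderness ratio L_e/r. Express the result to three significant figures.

λ ≈ 31.5

For a solid circle r = d/4 = 8.57/4 = 2.142 in
L_e = K·L = 0.5 × 135 = 67.50 in
λ = L_e / r_min = 67.500 / 2.142 = 31.5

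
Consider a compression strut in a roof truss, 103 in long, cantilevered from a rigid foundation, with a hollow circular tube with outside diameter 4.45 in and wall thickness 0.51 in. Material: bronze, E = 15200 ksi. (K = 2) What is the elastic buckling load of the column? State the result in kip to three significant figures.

P_cr ≈ 44.0 kip

Inner diameter d_i = 4.45 − 2×0.51 = 3.430 in
I = π(d_o⁴ − d_i⁴)/64 = π(4.45⁴ − 3.430⁴)/64 = 12.45 in⁴
Effective length L_e = K·L = 2 × 103 = 206.0 in
P_cr = π²EI / L_e² = π² × 15200×10³ × 12.45 / 206.0² = 4.403×10^4 lb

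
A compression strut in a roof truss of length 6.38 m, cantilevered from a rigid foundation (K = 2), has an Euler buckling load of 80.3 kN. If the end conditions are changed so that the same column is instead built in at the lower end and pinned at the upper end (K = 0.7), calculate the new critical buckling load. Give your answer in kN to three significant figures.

P_cr ≈ 656 kN

P_cr ∝ 1/K², so P_cr,new = P_cr,old × (K_old/K_new)² = 80.3 × (2/0.7)²
= 80.3 × 8.163 = 656 kN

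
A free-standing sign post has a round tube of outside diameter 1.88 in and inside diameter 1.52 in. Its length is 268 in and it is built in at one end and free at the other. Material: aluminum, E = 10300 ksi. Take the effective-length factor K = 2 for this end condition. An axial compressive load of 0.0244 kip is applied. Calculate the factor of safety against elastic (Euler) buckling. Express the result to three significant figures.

d_o = 1.88 in, d_i = 1.52 in
I = π(d_o⁴ − d_i⁴)/64 = π(1.88⁴ − 1.520⁴)/64 = 0.3512 in⁴
Effective length L_e = K·L = 2 × 268 = 536.0 in
P_cr = π²EI / L_e² = π² × 10300×10³ × 0.3512 / 536.0² = 124.3 lb
Factor of safety n = P_cr / P = 0.12426 / 0.0244 = 5.09

n ≈ 5.09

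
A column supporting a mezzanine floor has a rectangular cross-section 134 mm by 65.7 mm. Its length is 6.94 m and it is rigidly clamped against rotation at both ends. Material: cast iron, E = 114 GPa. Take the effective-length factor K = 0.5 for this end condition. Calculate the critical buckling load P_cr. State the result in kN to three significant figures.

P_cr ≈ 296 kN

Buckling occurs about the weak axis: I_min = h·b³/12 with b = 65.7 mm (the shorter side).
I_min = 134×65.7³/12 = 3.167×10^6 mm⁴
I = 3.167×10^6 mm⁴ = 3.167×10^-6 m⁴
Effective length L_e = K·L = 0.5 × 6.94 = 3.470 m
P_cr = π²EI / L_e² = π² × 114×10⁹ × 3.167×10^-6 / 3.470² = 2.959×10^5 N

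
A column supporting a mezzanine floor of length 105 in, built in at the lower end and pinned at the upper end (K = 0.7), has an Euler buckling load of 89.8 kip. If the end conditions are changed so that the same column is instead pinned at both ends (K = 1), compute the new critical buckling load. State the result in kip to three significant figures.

P_cr ≈ 44.0 kip

P_cr ∝ 1/K², so P_cr,new = P_cr,old × (K_old/K_new)² = 89.8 × (0.7/1)²
= 89.8 × 0.4900 = 44.0 kip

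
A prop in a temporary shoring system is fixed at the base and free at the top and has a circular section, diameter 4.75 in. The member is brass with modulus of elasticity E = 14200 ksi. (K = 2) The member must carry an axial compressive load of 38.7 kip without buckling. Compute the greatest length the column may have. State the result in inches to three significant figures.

L_max ≈ 150 in

I = πd⁴/64 = π×4.75⁴/64 = 24.99 in⁴
At the buckling limit P_cr = P = 3.870×10^4 lb
From P_cr = π²EI/(K·L)²:  L = (1/K)·√(π²EI/P_cr) = (1/2)·√(π²×1.42×10^7×24.99/3.870×10^4)
L = 150 in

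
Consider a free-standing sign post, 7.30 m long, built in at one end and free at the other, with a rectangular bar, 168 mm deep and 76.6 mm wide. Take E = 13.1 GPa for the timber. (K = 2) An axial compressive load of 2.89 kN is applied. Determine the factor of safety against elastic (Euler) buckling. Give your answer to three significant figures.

n ≈ 1.32

Buckling occurs about the weak axis: I_min = h·b³/12 with b = 76.6 mm (the shorter side).
I_min = 168×76.6³/12 = 6.292×10^6 mm⁴
I = 6.292×10^6 mm⁴ = 6.292×10^-6 m⁴
Effective length L_e = K·L = 2 × 7.30 = 14.60 m
P_cr = π²EI / L_e² = π² × 13.1×10⁹ × 6.292×10^-6 / 14.60² = 3.817×10^3 N
Factor of safety n = P_cr / P = 3.8166 / 2.89 = 1.32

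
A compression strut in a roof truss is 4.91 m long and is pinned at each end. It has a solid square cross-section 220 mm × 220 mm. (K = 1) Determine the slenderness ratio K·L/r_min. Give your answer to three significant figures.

For a square r = a/√12 = 220/√12 = 63.51 mm
L_e = K·L = 1 × 4.91 m = 4.910 m = 4910.0 mm
λ = L_e / r_min = 4910.0 / 63.51 = 77.3

λ ≈ 77.3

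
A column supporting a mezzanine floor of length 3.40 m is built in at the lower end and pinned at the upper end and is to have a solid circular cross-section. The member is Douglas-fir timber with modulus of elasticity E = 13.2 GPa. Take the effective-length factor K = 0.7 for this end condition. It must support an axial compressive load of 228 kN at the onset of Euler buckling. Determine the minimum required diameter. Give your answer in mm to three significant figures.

d ≈ 119 mm

L_e = K·L = 0.7 × 3.40 = 2.380 m
Required I = P_cr·L_e²/(π²E) = 2.280×10^5 × 2.380² / (π² × 1.32×10^10) = 9.913×10^-6 m⁴
I_req = 9.913×10^6 mm⁴
Solid circle: I = πd⁴/64  ⇒  d = (64I/π)^(1/4) = (64×9.913×10^6/π)^(1/4) = 119 mm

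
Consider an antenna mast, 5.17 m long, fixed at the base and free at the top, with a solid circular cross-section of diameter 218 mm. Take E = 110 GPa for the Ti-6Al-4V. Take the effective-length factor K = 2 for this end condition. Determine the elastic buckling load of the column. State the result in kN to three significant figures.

I = πd⁴/64 = π×218⁴/64 = 1.109×10^8 mm⁴
I = 1.109×10^8 mm⁴ = 1.109×10^-4 m⁴
Effective length L_e = K·L = 2 × 5.17 = 10.34 m
P_cr = π²EI / L_e² = π² × 110×10⁹ × 1.109×10^-4 / 10.34² = 1.126×10^6 N

P_cr ≈ 1130 kN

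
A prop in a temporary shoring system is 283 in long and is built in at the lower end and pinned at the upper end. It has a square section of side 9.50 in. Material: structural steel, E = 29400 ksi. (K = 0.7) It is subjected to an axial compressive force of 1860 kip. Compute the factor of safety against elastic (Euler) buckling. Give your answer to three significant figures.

I = a⁴/12 = 9.50⁴/12 = 678.8 in⁴
Effective length L_e = K·L = 0.7 × 283 = 198.1 in
P_cr = π²EI / L_e² = π² × 29400×10³ × 678.8 / 198.1² = 5.019×10^6 lb
Factor of safety n = P_cr / P = 5018.7 / 1860 = 2.70

n ≈ 2.70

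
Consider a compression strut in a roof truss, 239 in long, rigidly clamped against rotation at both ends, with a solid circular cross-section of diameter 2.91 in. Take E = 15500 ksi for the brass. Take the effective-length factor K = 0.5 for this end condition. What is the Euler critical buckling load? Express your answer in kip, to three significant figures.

P_cr ≈ 37.7 kip

I = πd⁴/64 = π×2.91⁴/64 = 3.520 in⁴
Effective length L_e = K·L = 0.5 × 239 = 119.5 in
P_cr = π²EI / L_e² = π² × 15500×10³ × 3.520 / 119.5² = 3.771×10^4 lb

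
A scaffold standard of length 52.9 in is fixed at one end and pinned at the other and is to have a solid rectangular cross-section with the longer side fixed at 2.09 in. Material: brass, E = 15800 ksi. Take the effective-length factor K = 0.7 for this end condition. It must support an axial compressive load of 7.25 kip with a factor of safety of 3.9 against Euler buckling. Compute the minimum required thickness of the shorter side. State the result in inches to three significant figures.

Required P_cr = n·P = 3.9 × 7.25 = 28.28 kip
L_e = K·L = 0.7 × 52.9 = 37.03 in
Required I = P_cr·L_e²/(π²E) = 2.828×10^4 × 37.03² / (π² × 1.58×10^7) = 0.2486 in⁴
Rectangle, weak axis: I_min = h·b³/12 with h = 2.09 in fixed  ⇒  b = (12I/h)^(1/3) = 1.13 in

b ≈ 1.13 in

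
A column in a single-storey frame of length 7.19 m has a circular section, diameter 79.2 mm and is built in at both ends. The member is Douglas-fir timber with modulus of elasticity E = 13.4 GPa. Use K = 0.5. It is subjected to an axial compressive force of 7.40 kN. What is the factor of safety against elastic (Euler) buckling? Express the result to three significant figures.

I = πd⁴/64 = π×79.2⁴/64 = 1.931×10^6 mm⁴
I = 1.931×10^6 mm⁴ = 1.931×10^-6 m⁴
Effective length L_e = K·L = 0.5 × 7.19 = 3.595 m
P_cr = π²EI / L_e² = π² × 13.4×10⁹ × 1.931×10^-6 / 3.595² = 1.976×10^4 N
Factor of safety n = P_cr / P = 19.764 / 7.40 = 2.67

n ≈ 2.67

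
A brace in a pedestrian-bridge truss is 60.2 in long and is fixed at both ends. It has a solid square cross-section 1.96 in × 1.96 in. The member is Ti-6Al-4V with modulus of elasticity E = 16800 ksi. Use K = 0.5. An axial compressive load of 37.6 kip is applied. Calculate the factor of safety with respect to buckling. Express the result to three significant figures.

n ≈ 5.99

I = a⁴/12 = 1.96⁴/12 = 1.230 in⁴
Effective length L_e = K·L = 0.5 × 60.2 = 30.10 in
P_cr = π²EI / L_e² = π² × 16800×10³ × 1.230 / 30.10² = 2.251×10^5 lb
Factor of safety n = P_cr / P = 225.07 / 37.6 = 5.99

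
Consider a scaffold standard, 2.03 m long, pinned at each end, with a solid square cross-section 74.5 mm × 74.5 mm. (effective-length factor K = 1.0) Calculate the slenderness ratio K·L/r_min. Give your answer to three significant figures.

λ ≈ 94.4

I = a⁴/12 = 74.5⁴/12 = 2.567×10^6 mm⁴
A = 5.550×10^3 mm²;  r_min = √(I/A) = √(2.567×10^6/5.550×10^3) = 21.51 mm
L_e = K·L = 1 × 2.03 m = 2.030 m = 2030.0 mm
λ = L_e / r_min = 2030.0 / 21.51 = 94.4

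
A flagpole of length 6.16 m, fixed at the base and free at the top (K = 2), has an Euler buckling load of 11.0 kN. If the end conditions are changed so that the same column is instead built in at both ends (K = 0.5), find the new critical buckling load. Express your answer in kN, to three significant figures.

P_cr ∝ 1/K², so P_cr,new = P_cr,old × (K_old/K_new)² = 11.0 × (2/0.5)²
= 11.0 × 16.00 = 176 kN

P_cr ≈ 176 kN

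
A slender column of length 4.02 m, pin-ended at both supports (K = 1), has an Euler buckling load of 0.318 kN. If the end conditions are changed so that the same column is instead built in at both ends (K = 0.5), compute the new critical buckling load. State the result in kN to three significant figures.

P_cr ∝ 1/K², so P_cr,new = P_cr,old × (K_old/K_new)² = 0.318 × (1/0.5)²
= 0.318 × 4.000 = 1.27 kN

P_cr ≈ 1.27 kN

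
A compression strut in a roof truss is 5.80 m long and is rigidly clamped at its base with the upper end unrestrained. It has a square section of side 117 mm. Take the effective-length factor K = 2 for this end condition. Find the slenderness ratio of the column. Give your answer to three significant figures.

λ ≈ 343

For a square r = a/√12 = 117/√12 = 33.77 mm
L_e = K·L = 2 × 5.80 m = 11.60 m = 11600 mm
λ = L_e / r_min = 11600 / 33.77 = 343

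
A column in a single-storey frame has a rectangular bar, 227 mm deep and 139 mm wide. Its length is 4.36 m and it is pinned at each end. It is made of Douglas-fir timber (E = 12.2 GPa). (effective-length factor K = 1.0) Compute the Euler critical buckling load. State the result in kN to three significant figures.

Buckling occurs about the weak axis: I_min = h·b³/12 with b = 139 mm (the shorter side).
I_min = 227×139³/12 = 5.080×10^7 mm⁴
I = 5.080×10^7 mm⁴ = 5.080×10^-5 m⁴
Effective length L_e = K·L = 1 × 4.36 = 4.360 m
P_cr = π²EI / L_e² = π² × 12.2×10⁹ × 5.080×10^-5 / 4.360² = 3.218×10^5 N

P_cr ≈ 322 kN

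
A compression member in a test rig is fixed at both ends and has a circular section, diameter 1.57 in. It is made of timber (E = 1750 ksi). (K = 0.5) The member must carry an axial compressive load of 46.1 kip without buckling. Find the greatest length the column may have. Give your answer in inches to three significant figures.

L_max ≈ 21.1 in

I = πd⁴/64 = π×1.57⁴/64 = 0.2982 in⁴
At the buckling limit P_cr = P = 4.610×10^4 lb
From P_cr = π²EI/(K·L)²:  L = (1/K)·√(π²EI/P_cr) = (1/0.5)·√(π²×1.75×10^6×0.2982/4.610×10^4)
L = 21.1 in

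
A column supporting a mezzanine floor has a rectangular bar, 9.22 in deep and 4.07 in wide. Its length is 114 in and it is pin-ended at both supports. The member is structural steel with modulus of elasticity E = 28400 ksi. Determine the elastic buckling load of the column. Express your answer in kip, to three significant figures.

Buckling occurs about the weak axis: I_min = h·b³/12 with b = 4.07 in (the shorter side).
I_min = 9.22×4.07³/12 = 51.80 in⁴
Effective length L_e = K·L = 1 × 114 = 114.0 in
P_cr = π²EI / L_e² = π² × 28400×10³ × 51.80 / 114.0² = 1.117×10^6 lb

P_cr ≈ 1120 kip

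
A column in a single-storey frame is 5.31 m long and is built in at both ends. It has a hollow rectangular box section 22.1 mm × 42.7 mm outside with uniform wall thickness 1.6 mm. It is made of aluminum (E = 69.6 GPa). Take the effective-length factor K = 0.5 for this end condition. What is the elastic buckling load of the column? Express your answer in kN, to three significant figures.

P_cr ≈ 1.58 kN

Inner dimensions: h_i = 42.7 − 2×1.6 = 39.50 mm, b_i = 22.1 − 2×1.6 = 18.90 mm
Weak-axis I_min = (h_o·b_o³ − h_i·b_i³)/12 with b_o = 22.1, b_i = 18.90 mm (shorter outer/inner sides).
I_min = (42.7×22.1³ − 39.50×18.90³)/12 = 1.619×10^4 mm⁴
I = 1.619×10^4 mm⁴ = 1.619×10^-8 m⁴
Effective length L_e = K·L = 0.5 × 5.31 = 2.655 m
P_cr = π²EI / L_e² = π² × 69.6×10⁹ × 1.619×10^-8 / 2.655² = 1.577×10^3 N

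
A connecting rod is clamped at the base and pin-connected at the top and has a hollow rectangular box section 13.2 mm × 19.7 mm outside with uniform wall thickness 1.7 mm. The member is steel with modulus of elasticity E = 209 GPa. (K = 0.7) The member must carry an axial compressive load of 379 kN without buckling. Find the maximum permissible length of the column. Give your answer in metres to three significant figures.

L_max ≈ 0.167 m

Inner dimensions: h_i = 19.7 − 2×1.7 = 16.30 mm, b_i = 13.2 − 2×1.7 = 9.800 mm
Weak-axis I_min = (h_o·b_o³ − h_i·b_i³)/12 with b_o = 13.2, b_i = 9.800 mm (shorter outer/inner sides).
I_min = (19.7×13.2³ − 16.30×9.800³)/12 = 2.497×10^3 mm⁴
I = 2.497×10^-9 m⁴
At the buckling limit P_cr = P = 3.790×10^5 N
From P_cr = π²EI/(K·L)²:  L = (1/K)·√(π²EI/P_cr) = (1/0.7)·√(π²×2.09×10^11×2.497×10^-9/3.790×10^5)
L = 0.167 m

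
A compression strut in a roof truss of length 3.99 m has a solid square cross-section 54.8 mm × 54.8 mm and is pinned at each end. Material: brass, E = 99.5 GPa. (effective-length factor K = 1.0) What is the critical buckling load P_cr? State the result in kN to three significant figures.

P_cr ≈ 46.4 kN

I = a⁴/12 = 54.8⁴/12 = 7.515×10^5 mm⁴
I = 7.515×10^5 mm⁴ = 7.515×10^-7 m⁴
Effective length L_e = K·L = 1 × 3.99 = 3.990 m
P_cr = π²EI / L_e² = π² × 99.5×10⁹ × 7.515×10^-7 / 3.990² = 4.636×10^4 N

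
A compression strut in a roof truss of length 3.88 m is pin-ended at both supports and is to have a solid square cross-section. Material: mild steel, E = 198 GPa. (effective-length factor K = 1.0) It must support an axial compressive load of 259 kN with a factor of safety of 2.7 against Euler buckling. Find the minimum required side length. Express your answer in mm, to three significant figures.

a ≈ 89.7 mm

Required P_cr = n·P = 2.7 × 259 = 699.3 kN
L_e = K·L = 1 × 3.88 = 3.880 m
Required I = P_cr·L_e²/(π²E) = 6.993×10^5 × 3.880² / (π² × 1.98×10^11) = 5.387×10^-6 m⁴
I_req = 5.387×10^6 mm⁴
Solid square: I = a⁴/12  ⇒  a = (12I)^(1/4) = (12×5.387×10^6)^(1/4) = 89.7 mm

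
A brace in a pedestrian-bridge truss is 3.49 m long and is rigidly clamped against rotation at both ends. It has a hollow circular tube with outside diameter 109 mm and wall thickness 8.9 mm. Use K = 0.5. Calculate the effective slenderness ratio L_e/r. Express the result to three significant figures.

λ ≈ 49.1

Inner diameter d_i = 109 − 2×8.9 = 91.20 mm
I = π(d_o⁴ − d_i⁴)/64 = π(109⁴ − 91.20⁴)/64 = 3.533×10^6 mm⁴
A = 2.799×10^3 mm²;  r_min = √(I/A) = √(3.533×10^6/2.799×10^3) = 35.53 mm
L_e = K·L = 0.5 × 3.49 m = 1.745 m = 1745.0 mm
λ = L_e / r_min = 1745.0 / 35.53 = 49.1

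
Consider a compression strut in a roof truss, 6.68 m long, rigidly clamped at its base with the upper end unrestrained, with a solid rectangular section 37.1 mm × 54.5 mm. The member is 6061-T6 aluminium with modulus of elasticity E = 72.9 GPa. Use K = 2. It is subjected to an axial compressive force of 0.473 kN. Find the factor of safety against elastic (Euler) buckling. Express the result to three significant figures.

n ≈ 1.98

Buckling occurs about the weak axis: I_min = h·b³/12 with b = 37.1 mm (the shorter side).
I_min = 54.5×37.1³/12 = 2.319×10^5 mm⁴
I = 2.319×10^5 mm⁴ = 2.319×10^-7 m⁴
Effective length L_e = K·L = 2 × 6.68 = 13.36 m
P_cr = π²EI / L_e² = π² × 72.9×10⁹ × 2.319×10^-7 / 13.36² = 934.9 N
Factor of safety n = P_cr / P = 0.93487 / 0.473 = 1.98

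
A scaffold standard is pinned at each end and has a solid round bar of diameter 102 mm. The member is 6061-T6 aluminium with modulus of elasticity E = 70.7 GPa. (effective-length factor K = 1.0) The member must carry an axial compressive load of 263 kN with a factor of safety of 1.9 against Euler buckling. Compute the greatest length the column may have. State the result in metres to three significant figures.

L_max ≈ 2.72 m

I = πd⁴/64 = π×102⁴/64 = 5.313×10^6 mm⁴
I = 5.313×10^-6 m⁴
Required critical load P_cr = n·P = 1.9 × 263 = 499.7 kN = 4.997×10^5 N
From P_cr = π²EI/(K·L)²:  L = (1/K)·√(π²EI/P_cr) = (1/1)·√(π²×7.07×10^10×5.313×10^-6/4.997×10^5)
L = 2.72 m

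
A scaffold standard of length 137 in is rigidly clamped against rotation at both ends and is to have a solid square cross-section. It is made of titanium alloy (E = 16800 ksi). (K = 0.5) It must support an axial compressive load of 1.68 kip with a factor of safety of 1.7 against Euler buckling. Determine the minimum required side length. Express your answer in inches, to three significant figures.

a ≈ 0.992 in

Required P_cr = n·P = 1.7 × 1.68 = 2.856 kip
L_e = K·L = 0.5 × 137 = 68.50 in
Required I = P_cr·L_e²/(π²E) = 2.856×10^3 × 68.50² / (π² × 1.68×10^7) = 8.082×10^-2 in⁴
Solid square: I = a⁴/12  ⇒  a = (12I)^(1/4) = (12×8.082×10^-2)^(1/4) = 0.992 in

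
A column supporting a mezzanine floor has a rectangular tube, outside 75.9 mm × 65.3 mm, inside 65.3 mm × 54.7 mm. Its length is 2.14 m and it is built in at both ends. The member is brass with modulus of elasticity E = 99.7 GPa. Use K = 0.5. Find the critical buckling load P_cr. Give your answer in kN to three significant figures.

P_cr ≈ 748 kN

Weak-axis I_min = (h_o·b_o³ − h_i·b_i³)/12 with b_o = 65.3, b_i = 54.70 mm (shorter outer/inner sides).
I_min = (75.9×65.3³ − 65.30×54.70³)/12 = 8.705×10^5 mm⁴
I = 8.705×10^5 mm⁴ = 8.705×10^-7 m⁴
Effective length L_e = K·L = 0.5 × 2.14 = 1.070 m
P_cr = π²EI / L_e² = π² × 99.7×10⁹ × 8.705×10^-7 / 1.070² = 7.482×10^5 N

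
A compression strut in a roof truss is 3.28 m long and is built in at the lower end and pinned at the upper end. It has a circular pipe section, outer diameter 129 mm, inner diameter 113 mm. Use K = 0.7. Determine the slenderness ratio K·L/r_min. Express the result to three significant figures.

d_o = 129 mm, d_i = 113 mm
I = π(d_o⁴ − d_i⁴)/64 = π(129⁴ − 113.0⁴)/64 = 5.590×10^6 mm⁴
A = 3.041×10^3 mm²;  r_min = √(I/A) = √(5.590×10^6/3.041×10^3) = 42.87 mm
L_e = K·L = 0.7 × 3.28 m = 2.296 m = 2296.0 mm
λ = L_e / r_min = 2296.0 / 42.87 = 53.6

λ ≈ 53.6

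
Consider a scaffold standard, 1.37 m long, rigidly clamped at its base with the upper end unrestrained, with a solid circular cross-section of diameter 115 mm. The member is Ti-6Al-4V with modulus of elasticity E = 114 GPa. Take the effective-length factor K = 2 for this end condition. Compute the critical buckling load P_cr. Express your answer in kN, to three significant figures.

P_cr ≈ 1290 kN

I = πd⁴/64 = π×115⁴/64 = 8.585×10^6 mm⁴
I = 8.585×10^6 mm⁴ = 8.585×10^-6 m⁴
Effective length L_e = K·L = 2 × 1.37 = 2.740 m
P_cr = π²EI / L_e² = π² × 114×10⁹ × 8.585×10^-6 / 2.740² = 1.287×10^6 N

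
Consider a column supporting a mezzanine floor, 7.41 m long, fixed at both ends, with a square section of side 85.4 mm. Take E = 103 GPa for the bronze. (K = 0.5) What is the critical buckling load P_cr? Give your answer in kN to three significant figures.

I = a⁴/12 = 85.4⁴/12 = 4.433×10^6 mm⁴
I = 4.433×10^6 mm⁴ = 4.433×10^-6 m⁴
Effective length L_e = K·L = 0.5 × 7.41 = 3.705 m
P_cr = π²EI / L_e² = π² × 103×10⁹ × 4.433×10^-6 / 3.705² = 3.283×10^5 N

P_cr ≈ 328 kN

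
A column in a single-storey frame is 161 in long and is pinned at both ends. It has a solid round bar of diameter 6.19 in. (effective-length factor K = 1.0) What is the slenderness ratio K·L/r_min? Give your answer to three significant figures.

For a solid circle r = d/4 = 6.19/4 = 1.548 in
L_e = K·L = 1 × 161 = 161.0 in
λ = L_e / r_min = 161.00 / 1.547 = 104

λ ≈ 104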